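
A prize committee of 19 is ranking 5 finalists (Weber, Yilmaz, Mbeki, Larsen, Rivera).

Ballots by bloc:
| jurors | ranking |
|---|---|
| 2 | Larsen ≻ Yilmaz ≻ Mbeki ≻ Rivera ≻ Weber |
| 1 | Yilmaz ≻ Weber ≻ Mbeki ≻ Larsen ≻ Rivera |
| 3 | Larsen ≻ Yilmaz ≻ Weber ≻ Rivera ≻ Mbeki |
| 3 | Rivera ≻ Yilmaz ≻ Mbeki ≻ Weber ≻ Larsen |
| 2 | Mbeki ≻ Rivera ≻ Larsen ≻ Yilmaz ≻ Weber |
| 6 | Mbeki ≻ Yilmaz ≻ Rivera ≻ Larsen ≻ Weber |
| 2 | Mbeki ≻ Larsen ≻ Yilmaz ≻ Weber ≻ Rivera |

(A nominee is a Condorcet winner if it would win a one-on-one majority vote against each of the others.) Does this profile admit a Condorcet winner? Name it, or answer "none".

Mbeki

Check each pair by majority over 19 ballots:
Weber vs Yilmaz: Weber is ranked higher on 0 ballots, Yilmaz on 19. Yilmaz wins 19–0.
Weber vs Mbeki: 1+3 = 4 for Weber, 15 for Mbeki — Mbeki by 15–4.
Weber vs Larsen: 1+3 = 4 for Weber, 15 for Larsen — Larsen by 15–4.
Weber vs Rivera: Weber preferred on 1+3+2 = 6 ballots; Rivera wins 13–6.
Yilmaz vs Mbeki: Yilmaz is ranked higher on 2+1+3+3 = 9 ballots, Mbeki on 10. Mbeki wins 10–9.
Yilmaz vs Larsen: Yilmaz is ranked higher on 1+3+6 = 10 ballots, Larsen on 9. Yilmaz wins 10–9.
Yilmaz vs Rivera: Yilmaz preferred on 2+1+3+6+2 = 14 ballots; Yilmaz wins 14–5.
Mbeki vs Larsen: Mbeki is ranked higher on 1+3+2+6+2 = 14 ballots, Larsen on 5. Mbeki wins 14–5.
Mbeki vs Rivera: Mbeki preferred on 2+1+2+6+2 = 13 ballots; Mbeki wins 13–6.
Larsen vs Rivera: 8 to 11, Rivera.
Only Mbeki has no losses; Mbeki is the Condorcet winner.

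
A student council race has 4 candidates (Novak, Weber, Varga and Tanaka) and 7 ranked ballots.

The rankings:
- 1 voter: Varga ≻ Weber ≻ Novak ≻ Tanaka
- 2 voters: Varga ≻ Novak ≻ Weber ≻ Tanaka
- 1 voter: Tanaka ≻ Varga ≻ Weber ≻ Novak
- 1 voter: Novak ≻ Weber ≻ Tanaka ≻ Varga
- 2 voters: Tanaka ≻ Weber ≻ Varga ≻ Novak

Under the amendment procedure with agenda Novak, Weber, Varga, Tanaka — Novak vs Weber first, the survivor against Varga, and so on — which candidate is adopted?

Round 1: Novak vs Weber — 3–4, Weber advances.
Round 2: Weber vs Varga — 3–4, Varga advances.
Round 3: Varga vs Tanaka — 3–4, Tanaka advances.
Tanaka survives the agenda.

Tanaka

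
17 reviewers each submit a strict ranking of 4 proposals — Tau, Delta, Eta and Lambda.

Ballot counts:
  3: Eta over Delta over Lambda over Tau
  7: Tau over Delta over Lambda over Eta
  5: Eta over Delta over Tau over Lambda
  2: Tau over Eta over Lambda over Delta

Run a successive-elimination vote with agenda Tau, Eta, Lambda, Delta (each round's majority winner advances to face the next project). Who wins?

Round 1: Tau vs Eta — 9–8, Tau advances.
Round 2: Tau vs Lambda — 14–3, Tau advances.
Round 3: Tau vs Delta — 9–8, Tau advances.
Tau survives the agenda.

Tau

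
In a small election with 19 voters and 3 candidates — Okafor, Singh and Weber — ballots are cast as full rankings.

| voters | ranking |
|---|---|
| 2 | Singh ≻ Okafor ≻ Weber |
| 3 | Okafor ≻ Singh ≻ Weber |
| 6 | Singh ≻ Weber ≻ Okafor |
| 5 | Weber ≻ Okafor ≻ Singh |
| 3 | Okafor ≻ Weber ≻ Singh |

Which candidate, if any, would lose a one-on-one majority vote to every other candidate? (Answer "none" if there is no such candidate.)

none

Pairwise majorities:
Okafor–Singh: Okafor 11–8.
Okafor vs Weber: Weber, 11–8.
Singh–Weber: Singh 11–8.
Each candidate has at least one pairwise win (Okafor beats Singh; Singh beats Weber; Weber beats Okafor) — no Condorcet loser.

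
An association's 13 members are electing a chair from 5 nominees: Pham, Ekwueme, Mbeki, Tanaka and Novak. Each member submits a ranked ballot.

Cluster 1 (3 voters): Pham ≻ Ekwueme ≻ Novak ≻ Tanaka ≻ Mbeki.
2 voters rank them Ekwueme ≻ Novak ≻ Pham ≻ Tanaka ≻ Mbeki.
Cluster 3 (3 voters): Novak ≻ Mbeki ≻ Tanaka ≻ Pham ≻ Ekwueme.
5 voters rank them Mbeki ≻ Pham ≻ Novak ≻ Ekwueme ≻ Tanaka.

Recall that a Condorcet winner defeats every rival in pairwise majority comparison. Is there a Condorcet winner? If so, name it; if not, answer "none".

Pairwise majorities:
Pham vs Ekwueme: 3+3+5 = 11 for Pham, 2 for Ekwueme — Pham by 11–2.
Pham vs Mbeki: Mbeki, 8–5.
Pham vs Tanaka: Pham preferred on 3+2+5 = 10 ballots; Pham wins 10–3.
Pham vs Novak: Pham, 8–5.
Ekwueme vs Mbeki: Ekwueme is ranked higher on 3+2 = 5 ballots, Mbeki on 8. Mbeki wins 8–5.
Ekwueme vs Tanaka: 3+2+5 = 10 for Ekwueme, 3 for Tanaka — Ekwueme by 10–3.
Ekwueme vs Novak: 3+2 = 5 for Ekwueme, 8 for Novak — Novak by 8–5.
Mbeki vs Tanaka: Mbeki, 8–5.
Mbeki vs Novak: Mbeki is ranked higher on 5 ballots, Novak on 8. Novak wins 8–5.
Tanaka vs Novak: 0 to 13, Novak.
Every candidate loses at least once (Pham loses to Mbeki; Ekwueme loses to Pham; Mbeki loses to Novak; Tanaka loses to Pham; Novak loses to Pham). The majority relation contains the cycle Pham beats Novak beats Mbeki beats Pham, so there is no Condorcet winner.

none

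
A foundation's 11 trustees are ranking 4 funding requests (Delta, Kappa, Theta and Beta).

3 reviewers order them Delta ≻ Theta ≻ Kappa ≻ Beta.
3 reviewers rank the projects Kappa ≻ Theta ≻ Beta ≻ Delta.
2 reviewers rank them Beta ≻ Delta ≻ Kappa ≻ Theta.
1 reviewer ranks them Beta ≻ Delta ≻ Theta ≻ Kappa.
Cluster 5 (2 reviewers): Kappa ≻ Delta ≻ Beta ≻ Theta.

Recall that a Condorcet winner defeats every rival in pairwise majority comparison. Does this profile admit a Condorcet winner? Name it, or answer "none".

Pairwise majorities:
Delta–Kappa: Delta 6–5.
Delta–Theta: Delta 8–3.
Delta vs Beta: Beta, 6–5.
Kappa vs Theta: Kappa preferred on 3+2+2 = 7 ballots; Kappa wins 7–4.
Kappa vs Beta: Kappa preferred on 3+3+2 = 8 ballots; Kappa wins 8–3.
Theta vs Beta: Theta preferred on 3+3 = 6 ballots; Theta wins 6–5.
Every project loses at least once (Delta loses to Beta; Kappa loses to Delta; Theta loses to Delta; Beta loses to Kappa). The majority relation contains the cycle Delta beats Kappa beats Beta beats Delta, so there is no Condorcet winner.

none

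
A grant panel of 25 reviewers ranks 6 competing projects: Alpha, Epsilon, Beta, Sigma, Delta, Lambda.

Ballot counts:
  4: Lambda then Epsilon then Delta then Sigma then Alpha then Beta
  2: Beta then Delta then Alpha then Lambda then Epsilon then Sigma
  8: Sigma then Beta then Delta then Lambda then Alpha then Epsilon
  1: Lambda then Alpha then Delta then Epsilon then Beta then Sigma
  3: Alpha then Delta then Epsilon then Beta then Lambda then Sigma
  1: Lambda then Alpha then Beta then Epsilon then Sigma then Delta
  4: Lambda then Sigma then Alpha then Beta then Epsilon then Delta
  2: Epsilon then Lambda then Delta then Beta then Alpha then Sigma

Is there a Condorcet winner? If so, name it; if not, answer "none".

Check each pair by majority over 25 ballots:
Alpha vs Epsilon: 19 to 6, Alpha.
Alpha vs Beta: 4+1+3+1+4 = 13 for Alpha, 12 for Beta — Alpha by 13–12.
Alpha vs Sigma: Alpha is ranked higher on 2+1+3+1+2 = 9 ballots, Sigma on 16. Sigma wins 16–9.
Alpha vs Delta: Alpha preferred on 1+3+1+4 = 9 ballots; Delta wins 16–9.
Alpha vs Lambda: 5 to 20, Lambda.
Epsilon vs Beta: Epsilon preferred on 4+1+3+2 = 10 ballots; Beta wins 15–10.
Epsilon vs Sigma: 13 to 12, Epsilon.
Epsilon vs Delta: 11 to 14, Delta.
Epsilon vs Lambda: 3+2 = 5 for Epsilon, 20 for Lambda — Lambda by 20–5.
Beta vs Sigma: Beta preferred on 2+1+3+1+2 = 9 ballots; Sigma wins 16–9.
Beta vs Delta: Beta preferred on 2+8+1+4 = 15 ballots; Beta wins 15–10.
Beta vs Lambda: 13 to 12, Beta.
Sigma vs Delta: Sigma preferred on 8+1+4 = 13 ballots; Sigma wins 13–12.
Sigma vs Lambda: 8 to 17, Lambda.
Delta vs Lambda: 13 to 12, Delta.
Each project drops at least one matchup (Alpha loses to Sigma; Epsilon loses to Alpha; Beta loses to Alpha; Sigma loses to Epsilon; Delta loses to Beta; Lambda loses to Beta); the cycle Alpha beats Epsilon beats Sigma beats Alpha rules out a Condorcet winner.

none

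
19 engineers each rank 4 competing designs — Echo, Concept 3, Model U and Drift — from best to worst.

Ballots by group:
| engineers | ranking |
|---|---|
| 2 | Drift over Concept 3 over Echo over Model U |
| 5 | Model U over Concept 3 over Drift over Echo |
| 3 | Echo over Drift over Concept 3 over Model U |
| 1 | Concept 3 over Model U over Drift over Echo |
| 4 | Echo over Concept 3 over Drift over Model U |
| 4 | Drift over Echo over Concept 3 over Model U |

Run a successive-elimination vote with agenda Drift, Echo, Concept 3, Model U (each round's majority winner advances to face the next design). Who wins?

Round 1: Drift vs Echo — 12–7, Drift advances.
Round 2: Drift vs Concept 3 — 9–10, Concept 3 advances.
Round 3: Concept 3 vs Model U — 14–5, Concept 3 advances.
Concept 3 survives the agenda.

Concept 3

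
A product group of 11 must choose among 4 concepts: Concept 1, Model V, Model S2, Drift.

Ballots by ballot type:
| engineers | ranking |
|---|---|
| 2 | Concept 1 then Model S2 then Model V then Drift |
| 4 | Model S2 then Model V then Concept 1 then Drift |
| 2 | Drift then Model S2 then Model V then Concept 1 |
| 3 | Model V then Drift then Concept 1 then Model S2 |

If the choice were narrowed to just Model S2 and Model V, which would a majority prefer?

Ballots ranking Model S2 above Model V: 2 + 4 + 2 = 8.
Ballots ranking Model V above Model S2: 11 − 8 = 3.
Model S2 wins the head-to-head 8–3.

Model S2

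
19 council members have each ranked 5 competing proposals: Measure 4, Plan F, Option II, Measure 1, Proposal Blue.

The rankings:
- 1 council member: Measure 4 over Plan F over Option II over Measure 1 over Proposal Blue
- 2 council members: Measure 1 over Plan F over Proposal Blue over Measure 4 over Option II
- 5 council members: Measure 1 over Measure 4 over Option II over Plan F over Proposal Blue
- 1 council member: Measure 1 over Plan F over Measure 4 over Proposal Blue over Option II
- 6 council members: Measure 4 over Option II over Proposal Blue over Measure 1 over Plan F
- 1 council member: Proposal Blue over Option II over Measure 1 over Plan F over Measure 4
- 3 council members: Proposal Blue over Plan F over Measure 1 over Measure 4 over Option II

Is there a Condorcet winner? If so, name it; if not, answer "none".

Pairwise majorities:
Measure 4 vs Plan F: Measure 4 is ranked higher on 1+5+6 = 12 ballots, Plan F on 7. Measure 4 wins 12–7.
Measure 4 vs Option II: 1+2+5+1+6+3 = 18 for Measure 4, 1 for Option II — Measure 4 by 18–1.
Measure 4 vs Measure 1: Measure 1 wins 12–7.
Measure 4–Proposal Blue: Measure 4 13–6.
Plan F vs Option II: Option II wins 12–7.
Plan F vs Measure 1: 4 to 15, Measure 1.
Plan F vs Proposal Blue: 1+2+5+1 = 9 for Plan F, 10 for Proposal Blue — Proposal Blue by 10–9.
Option II–Measure 1: Measure 1 11–8.
Option II vs Proposal Blue: 1+5+6 = 12 for Option II, 7 for Proposal Blue — Option II by 12–7.
Measure 1 vs Proposal Blue: Proposal Blue, 10–9.
Every option loses at least once (Measure 4 loses to Measure 1; Plan F loses to Measure 4; Option II loses to Measure 4; Measure 1 loses to Proposal Blue; Proposal Blue loses to Measure 4). The majority relation contains the cycle Measure 4 beats Proposal Blue beats Measure 1 beats Measure 4, so there is no Condorcet winner.

none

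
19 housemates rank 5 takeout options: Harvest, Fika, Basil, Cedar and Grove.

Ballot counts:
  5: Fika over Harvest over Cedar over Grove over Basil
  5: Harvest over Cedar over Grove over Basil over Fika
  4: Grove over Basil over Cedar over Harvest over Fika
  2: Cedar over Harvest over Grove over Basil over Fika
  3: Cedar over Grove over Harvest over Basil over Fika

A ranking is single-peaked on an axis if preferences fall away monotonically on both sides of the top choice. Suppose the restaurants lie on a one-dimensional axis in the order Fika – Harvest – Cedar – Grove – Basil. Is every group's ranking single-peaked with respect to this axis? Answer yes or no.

Axis positions: Fika=1, Harvest=2, Cedar=3, Grove=4, Basil=5.
Group 1 (peak Fika at position 1): ranking walks positions 1-2-3-4-5, expanding outward from the peak — single-peaked.
Group 2 (peak Harvest at position 2): ranking walks positions 2-3-4-5-1, expanding outward from the peak — single-peaked.
Group 3 (peak Grove at position 4): ranking walks positions 4-5-3-2-1, expanding outward from the peak — single-peaked.
Group 4 (peak Cedar at position 3): ranking walks positions 3-2-4-5-1, expanding outward from the peak — single-peaked.
Group 5 (peak Cedar at position 3): ranking walks positions 3-4-2-5-1, expanding outward from the peak — single-peaked.
Every ranking is single-peaked on this axis.

yes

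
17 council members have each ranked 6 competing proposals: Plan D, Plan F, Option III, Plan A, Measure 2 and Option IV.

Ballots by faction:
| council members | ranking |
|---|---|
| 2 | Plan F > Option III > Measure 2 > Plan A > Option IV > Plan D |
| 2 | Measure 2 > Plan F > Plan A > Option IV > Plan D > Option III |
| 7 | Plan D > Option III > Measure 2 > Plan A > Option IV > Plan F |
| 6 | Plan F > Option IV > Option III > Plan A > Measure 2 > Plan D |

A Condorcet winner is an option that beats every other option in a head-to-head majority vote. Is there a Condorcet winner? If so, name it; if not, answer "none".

Check each pair by majority over 17 ballots:
Plan D vs Plan F: 7 to 10, Plan F.
Plan D vs Option III: Plan D preferred on 2+7 = 9 ballots; Plan D wins 9–8.
Plan D vs Plan A: 7 to 10, Plan A.
Plan D vs Measure 2: 7 for Plan D, 10 for Measure 2 — Measure 2 by 10–7.
Plan D vs Option IV: 7 to 10, Option IV.
Plan F vs Option III: Plan F is ranked higher on 2+2+6 = 10 ballots, Option III on 7. Plan F wins 10–7.
Plan F vs Plan A: 10 to 7, Plan F.
Plan F vs Measure 2: 2+6 = 8 for Plan F, 9 for Measure 2 — Measure 2 by 9–8.
Plan F vs Option IV: 2+2+6 = 10 for Plan F, 7 for Option IV — Plan F by 10–7.
Option III vs Plan A: 2+7+6 = 15 for Option III, 2 for Plan A — Option III by 15–2.
Option III vs Measure 2: Option III is ranked higher on 2+7+6 = 15 ballots, Measure 2 on 2. Option III wins 15–2.
Option III vs Option IV: Option III preferred on 2+7 = 9 ballots; Option III wins 9–8.
Plan A vs Measure 2: Plan A is ranked higher on 6 ballots, Measure 2 on 11. Measure 2 wins 11–6.
Plan A vs Option IV: 11 to 6, Plan A.
Measure 2 vs Option IV: 2+2+7 = 11 for Measure 2, 6 for Option IV — Measure 2 by 11–6.
Each option drops at least one matchup (Plan D loses to Plan F; Plan F loses to Measure 2; Option III loses to Plan D; Plan A loses to Plan F; Measure 2 loses to Option III; Option IV loses to Plan F); the cycle Plan D beats Option III beats Plan A beats Plan D rules out a Condorcet winner.

none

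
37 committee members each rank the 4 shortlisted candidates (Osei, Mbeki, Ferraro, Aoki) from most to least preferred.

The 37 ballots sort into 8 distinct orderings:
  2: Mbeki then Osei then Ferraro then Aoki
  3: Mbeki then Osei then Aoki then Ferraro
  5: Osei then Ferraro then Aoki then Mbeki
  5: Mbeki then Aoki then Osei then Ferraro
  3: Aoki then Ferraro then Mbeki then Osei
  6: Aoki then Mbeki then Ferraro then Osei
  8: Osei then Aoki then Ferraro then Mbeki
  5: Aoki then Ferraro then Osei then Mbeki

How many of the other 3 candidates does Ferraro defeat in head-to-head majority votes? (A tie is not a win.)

1

Ferraro against each rival (37 committee members):
Ferraro vs Osei: Osei, 23–14.
Ferraro vs Mbeki: Ferraro, 21–16.
Ferraro vs Aoki: Aoki wins 30–7.
Ferraro beats Mbeki; loses to Osei, Aoki — 1 pairwise win.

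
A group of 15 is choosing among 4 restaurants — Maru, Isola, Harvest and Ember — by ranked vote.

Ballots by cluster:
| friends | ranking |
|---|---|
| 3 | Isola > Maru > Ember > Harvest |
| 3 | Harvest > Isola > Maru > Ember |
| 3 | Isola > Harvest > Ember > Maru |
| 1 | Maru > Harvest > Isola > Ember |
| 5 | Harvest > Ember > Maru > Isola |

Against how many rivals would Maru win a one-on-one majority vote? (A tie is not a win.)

Maru against each rival (15 friends):
Maru vs Isola: Maru preferred on 1+5 = 6 ballots; Isola wins 9–6.
Maru vs Harvest: Maru is ranked higher on 3+1 = 4 ballots, Harvest on 11. Harvest wins 11–4.
Maru vs Ember: Ember wins 8–7.
Maru beats no one; loses to Isola, Harvest, Ember — 0 pairwise wins.

0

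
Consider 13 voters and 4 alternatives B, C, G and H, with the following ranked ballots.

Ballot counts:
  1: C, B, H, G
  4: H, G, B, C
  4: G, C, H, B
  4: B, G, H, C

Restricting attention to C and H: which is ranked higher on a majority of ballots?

H

Ballots ranking C above H: 1 + 4 = 5.
Ballots ranking H above C: 13 − 5 = 8.
H wins the head-to-head 8–5.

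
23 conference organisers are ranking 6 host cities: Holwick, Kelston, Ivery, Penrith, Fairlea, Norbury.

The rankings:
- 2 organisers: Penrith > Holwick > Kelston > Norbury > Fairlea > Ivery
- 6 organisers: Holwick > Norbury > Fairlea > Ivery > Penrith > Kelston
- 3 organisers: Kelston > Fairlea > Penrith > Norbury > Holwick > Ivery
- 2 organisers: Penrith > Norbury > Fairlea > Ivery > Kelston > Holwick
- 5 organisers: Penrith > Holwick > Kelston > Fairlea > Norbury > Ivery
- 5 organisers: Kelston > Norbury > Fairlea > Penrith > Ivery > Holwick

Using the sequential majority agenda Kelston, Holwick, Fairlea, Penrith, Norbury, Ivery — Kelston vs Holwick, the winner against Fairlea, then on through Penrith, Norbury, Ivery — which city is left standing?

Penrith

Round 1: Kelston vs Holwick — 10–13, Holwick advances.
Round 2: Holwick vs Fairlea — 13–10, Holwick advances.
Round 3: Holwick vs Penrith — 6–17, Penrith advances.
Round 4: Penrith vs Norbury — 12–11, Penrith advances.
Round 5: Penrith vs Ivery — 17–6, Penrith advances.
Penrith survives the agenda.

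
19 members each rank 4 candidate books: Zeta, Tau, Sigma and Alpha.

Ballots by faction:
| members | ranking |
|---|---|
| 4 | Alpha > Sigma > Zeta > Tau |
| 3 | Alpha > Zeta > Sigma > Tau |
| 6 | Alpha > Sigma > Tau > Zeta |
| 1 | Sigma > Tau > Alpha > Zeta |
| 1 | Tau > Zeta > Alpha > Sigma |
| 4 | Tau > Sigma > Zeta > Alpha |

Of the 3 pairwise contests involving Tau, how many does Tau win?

Tau against each rival (19 members):
Tau vs Zeta: Tau is ranked higher on 6+1+1+4 = 12 ballots, Zeta on 7. Tau wins 12–7.
Tau vs Sigma: Sigma wins 14–5.
Tau vs Alpha: Alpha, 13–6.
Tau beats Zeta; loses to Sigma, Alpha — 1 pairwise win.

1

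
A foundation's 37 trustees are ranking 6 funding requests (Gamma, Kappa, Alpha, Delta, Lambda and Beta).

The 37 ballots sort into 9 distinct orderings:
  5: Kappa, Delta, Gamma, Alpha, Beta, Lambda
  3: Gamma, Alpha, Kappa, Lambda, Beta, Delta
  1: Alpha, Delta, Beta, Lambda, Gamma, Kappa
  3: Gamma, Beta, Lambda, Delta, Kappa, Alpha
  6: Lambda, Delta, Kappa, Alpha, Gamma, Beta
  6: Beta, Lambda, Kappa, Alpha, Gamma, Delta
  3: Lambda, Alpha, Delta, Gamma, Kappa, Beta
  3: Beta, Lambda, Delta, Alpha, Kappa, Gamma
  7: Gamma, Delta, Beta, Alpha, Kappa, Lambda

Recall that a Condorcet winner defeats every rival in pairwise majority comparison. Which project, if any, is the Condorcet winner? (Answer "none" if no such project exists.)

none

Pairwise majorities:
Gamma vs Kappa: Gamma preferred on 3+1+3+3+7 = 17 ballots; Kappa wins 20–17.
Gamma vs Alpha: 18 to 19, Alpha.
Gamma vs Delta: 3+3+6+7 = 19 for Gamma, 18 for Delta — Gamma by 19–18.
Gamma vs Lambda: Gamma preferred on 5+3+3+7 = 18 ballots; Lambda wins 19–18.
Gamma vs Beta: Gamma preferred on 5+3+3+6+3+7 = 27 ballots; Gamma wins 27–10.
Kappa vs Alpha: 5+3+6+6 = 20 for Kappa, 17 for Alpha — Kappa by 20–17.
Kappa vs Delta: Kappa preferred on 5+3+6 = 14 ballots; Delta wins 23–14.
Kappa vs Lambda: Kappa preferred on 5+3+7 = 15 ballots; Lambda wins 22–15.
Kappa vs Beta: Kappa is ranked higher on 5+3+6+3 = 17 ballots, Beta on 20. Beta wins 20–17.
Alpha vs Delta: 13 to 24, Delta.
Alpha vs Lambda: Alpha preferred on 5+3+1+7 = 16 ballots; Lambda wins 21–16.
Alpha vs Beta: 5+3+1+6+3 = 18 for Alpha, 19 for Beta — Beta by 19–18.
Delta vs Lambda: Delta preferred on 5+1+7 = 13 ballots; Lambda wins 24–13.
Delta vs Beta: 5+1+6+3+7 = 22 for Delta, 15 for Beta — Delta by 22–15.
Lambda vs Beta: 12 to 25, Beta.
Every project loses at least once (Gamma loses to Kappa; Kappa loses to Delta; Alpha loses to Kappa; Delta loses to Gamma; Lambda loses to Beta; Beta loses to Gamma). The majority relation contains the cycle Gamma > Delta > Kappa > Gamma, so there is no Condorcet winner.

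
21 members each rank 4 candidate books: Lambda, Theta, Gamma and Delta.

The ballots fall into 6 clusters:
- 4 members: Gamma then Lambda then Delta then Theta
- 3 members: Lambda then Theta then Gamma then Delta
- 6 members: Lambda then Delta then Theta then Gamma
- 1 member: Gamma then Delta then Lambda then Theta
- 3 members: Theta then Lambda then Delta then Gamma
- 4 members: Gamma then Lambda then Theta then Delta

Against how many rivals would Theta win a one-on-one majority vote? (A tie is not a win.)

Theta against each rival (21 members):
Theta vs Lambda: 3 to 18, Lambda.
Theta vs Gamma: 12 to 9, Theta.
Theta vs Delta: 10 to 11, Delta.
Theta beats Gamma; loses to Lambda, Delta — 1 pairwise win.

1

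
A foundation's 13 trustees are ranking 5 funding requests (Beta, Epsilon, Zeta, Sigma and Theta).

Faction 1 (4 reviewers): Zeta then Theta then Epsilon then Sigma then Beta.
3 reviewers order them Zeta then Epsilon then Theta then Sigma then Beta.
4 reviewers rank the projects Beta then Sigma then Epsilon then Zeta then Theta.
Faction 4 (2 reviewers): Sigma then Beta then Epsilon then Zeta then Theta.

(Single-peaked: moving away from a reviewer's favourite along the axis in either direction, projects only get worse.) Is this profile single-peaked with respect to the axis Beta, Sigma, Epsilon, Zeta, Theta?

Axis positions: Beta=1, Sigma=2, Epsilon=3, Zeta=4, Theta=5.
Faction 1 (peak Zeta at position 4): ranking walks positions 4-5-3-2-1, expanding outward from the peak — single-peaked.
Faction 2 (peak Zeta at position 4): ranking walks positions 4-3-5-2-1, expanding outward from the peak — single-peaked.
Faction 3 (peak Beta at position 1): ranking walks positions 1-2-3-4-5, expanding outward from the peak — single-peaked.
Faction 4 (peak Sigma at position 2): ranking walks positions 2-1-3-4-5, expanding outward from the peak — single-peaked.
Every ranking is single-peaked on this axis.

yes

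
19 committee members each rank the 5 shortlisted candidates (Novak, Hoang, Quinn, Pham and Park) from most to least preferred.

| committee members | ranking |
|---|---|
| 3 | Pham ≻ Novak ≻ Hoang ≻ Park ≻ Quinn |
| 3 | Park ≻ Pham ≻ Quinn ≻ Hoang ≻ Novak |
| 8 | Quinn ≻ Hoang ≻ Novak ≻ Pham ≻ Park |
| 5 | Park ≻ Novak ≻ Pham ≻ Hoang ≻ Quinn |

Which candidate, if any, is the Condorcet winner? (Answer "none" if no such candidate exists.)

Check each pair by majority over 19 ballots:
Novak vs Hoang: Hoang, 11–8.
Novak vs Quinn: Quinn, 11–8.
Novak–Pham: Novak 13–6.
Novak vs Park: Novak, 11–8.
Hoang–Quinn: Quinn 11–8.
Hoang vs Pham: Pham, 11–8.
Hoang vs Park: Hoang wins 11–8.
Quinn vs Pham: Pham wins 11–8.
Quinn vs Park: Park wins 11–8.
Pham–Park: Pham 11–8.
No candidate is unbeaten: Novak loses to Hoang; Hoang loses to Quinn; Quinn loses to Pham; Pham loses to Novak; Park loses to Novak. In particular Novak → Pham → Hoang → Novak is a majority cycle — no Condorcet winner exists.

none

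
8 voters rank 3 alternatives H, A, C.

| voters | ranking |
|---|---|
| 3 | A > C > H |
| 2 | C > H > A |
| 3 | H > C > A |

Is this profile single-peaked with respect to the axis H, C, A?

Axis positions: H=1, C=2, A=3.
Faction 1 (peak A at position 3): ranking walks positions 3-2-1, expanding outward from the peak — single-peaked.
Faction 2 (peak C at position 2): ranking walks positions 2-1-3, expanding outward from the peak — single-peaked.
Faction 3 (peak H at position 1): ranking walks positions 1-2-3, expanding outward from the peak — single-peaked.
Every ranking is single-peaked on this axis.

yes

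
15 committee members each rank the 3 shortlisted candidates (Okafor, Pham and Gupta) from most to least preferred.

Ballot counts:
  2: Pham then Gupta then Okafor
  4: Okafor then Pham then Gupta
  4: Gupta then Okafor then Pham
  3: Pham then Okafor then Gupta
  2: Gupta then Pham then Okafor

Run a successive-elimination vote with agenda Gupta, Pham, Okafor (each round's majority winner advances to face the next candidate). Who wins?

Round 1: Gupta vs Pham — 6–9, Pham advances.
Round 2: Pham vs Okafor — 7–8, Okafor advances.
Okafor survives the agenda.

Okafor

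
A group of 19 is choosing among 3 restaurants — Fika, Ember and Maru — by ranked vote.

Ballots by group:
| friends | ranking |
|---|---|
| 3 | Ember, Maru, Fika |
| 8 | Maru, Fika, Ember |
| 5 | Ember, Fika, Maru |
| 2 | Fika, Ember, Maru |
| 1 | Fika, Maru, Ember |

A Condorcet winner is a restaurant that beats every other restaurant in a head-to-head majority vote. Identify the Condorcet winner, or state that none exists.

Check each pair by majority over 19 ballots:
Fika vs Ember: Fika wins 11–8.
Fika vs Maru: Maru, 11–8.
Ember vs Maru: Ember, 10–9.
Each restaurant drops at least one matchup (Fika loses to Maru; Ember loses to Fika; Maru loses to Ember); the cycle Fika beats Ember beats Maru beats Fika rules out a Condorcet winner.

none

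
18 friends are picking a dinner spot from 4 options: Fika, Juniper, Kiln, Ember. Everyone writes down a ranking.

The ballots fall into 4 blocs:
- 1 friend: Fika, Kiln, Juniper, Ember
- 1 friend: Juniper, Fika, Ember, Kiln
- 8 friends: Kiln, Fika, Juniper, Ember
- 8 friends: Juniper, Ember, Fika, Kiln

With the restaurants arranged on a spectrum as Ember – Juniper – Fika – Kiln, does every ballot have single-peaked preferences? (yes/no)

yes

Axis positions: Ember=1, Juniper=2, Fika=3, Kiln=4.
Bloc 1 (peak Fika at position 3): ranking walks positions 3-4-2-1, expanding outward from the peak — single-peaked.
Bloc 2 (peak Juniper at position 2): ranking walks positions 2-3-1-4, expanding outward from the peak — single-peaked.
Bloc 3 (peak Kiln at position 4): ranking walks positions 4-3-2-1, expanding outward from the peak — single-peaked.
Bloc 4 (peak Juniper at position 2): ranking walks positions 2-1-3-4, expanding outward from the peak — single-peaked.
Every ranking is single-peaked on this axis.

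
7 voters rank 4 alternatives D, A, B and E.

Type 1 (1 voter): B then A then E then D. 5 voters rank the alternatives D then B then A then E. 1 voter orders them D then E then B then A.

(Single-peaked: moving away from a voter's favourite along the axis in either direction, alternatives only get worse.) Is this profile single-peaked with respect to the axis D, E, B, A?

no

Axis positions: D=1, E=2, B=3, A=4.
Type 1 (peak B at position 3): ranking walks positions 3-4-2-1, expanding outward from the peak — single-peaked.
Type 2: ranking walks positions 1-3-4-2; B is ranked above E even though E lies between B and the peak D on the axis — preferences dip and rise again. Not single-peaked.
Type 3 (peak D at position 1): ranking walks positions 1-2-3-4, expanding outward from the peak — single-peaked.
Type 2 violates single-peakedness, so the profile is not single-peaked on this axis.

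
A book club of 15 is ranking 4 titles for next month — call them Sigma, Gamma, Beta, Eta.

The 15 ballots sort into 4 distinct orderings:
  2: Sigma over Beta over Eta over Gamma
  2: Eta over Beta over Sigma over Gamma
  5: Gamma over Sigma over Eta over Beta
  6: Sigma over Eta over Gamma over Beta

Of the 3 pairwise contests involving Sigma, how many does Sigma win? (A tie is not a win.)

3

Sigma against each rival (15 members):
Sigma vs Gamma: Sigma is ranked higher on 2+2+6 = 10 ballots, Gamma on 5. Sigma wins 10–5.
Sigma–Beta: Sigma 13–2.
Sigma vs Eta: Sigma preferred on 2+5+6 = 13 ballots; Sigma wins 13–2.
Sigma beats Gamma, Beta, Eta — 3 pairwise wins.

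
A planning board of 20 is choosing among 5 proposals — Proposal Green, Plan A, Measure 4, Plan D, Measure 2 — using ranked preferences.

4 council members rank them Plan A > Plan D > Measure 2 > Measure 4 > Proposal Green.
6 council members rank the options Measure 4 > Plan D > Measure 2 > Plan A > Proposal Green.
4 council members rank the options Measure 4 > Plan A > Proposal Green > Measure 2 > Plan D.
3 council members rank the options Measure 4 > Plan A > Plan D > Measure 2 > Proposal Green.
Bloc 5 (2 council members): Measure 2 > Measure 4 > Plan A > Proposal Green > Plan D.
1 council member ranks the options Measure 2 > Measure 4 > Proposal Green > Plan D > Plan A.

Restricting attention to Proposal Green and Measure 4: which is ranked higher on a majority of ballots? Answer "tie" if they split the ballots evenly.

No ballot ranks Proposal Green above Measure 4: 0.
Ballots ranking Measure 4 above Proposal Green: 20 − 0 = 20.
Measure 4 wins the head-to-head 20–0.

Measure 4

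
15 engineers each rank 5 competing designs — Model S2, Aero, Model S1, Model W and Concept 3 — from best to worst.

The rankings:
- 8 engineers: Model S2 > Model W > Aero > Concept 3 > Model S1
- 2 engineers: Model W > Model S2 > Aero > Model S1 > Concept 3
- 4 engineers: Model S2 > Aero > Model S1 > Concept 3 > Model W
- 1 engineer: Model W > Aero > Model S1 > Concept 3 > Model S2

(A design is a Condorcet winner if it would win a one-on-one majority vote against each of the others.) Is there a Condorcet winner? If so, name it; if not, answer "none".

Model S2

Pairwise majorities:
Model S2 vs Aero: Model S2, 14–1.
Model S2–Model S1: Model S2 14–1.
Model S2 vs Model W: Model S2 wins 12–3.
Model S2 vs Concept 3: Model S2, 14–1.
Aero–Model S1: Aero 15–0.
Aero vs Model W: Model W wins 11–4.
Aero vs Concept 3: Aero, 15–0.
Model S1 vs Model W: Model W, 11–4.
Model S1–Concept 3: Concept 3 8–7.
Model W vs Concept 3: Model W wins 11–4.
Model S2 beats each of Aero, Model S1, Model W, Concept 3 — Model S2 is the Condorcet winner.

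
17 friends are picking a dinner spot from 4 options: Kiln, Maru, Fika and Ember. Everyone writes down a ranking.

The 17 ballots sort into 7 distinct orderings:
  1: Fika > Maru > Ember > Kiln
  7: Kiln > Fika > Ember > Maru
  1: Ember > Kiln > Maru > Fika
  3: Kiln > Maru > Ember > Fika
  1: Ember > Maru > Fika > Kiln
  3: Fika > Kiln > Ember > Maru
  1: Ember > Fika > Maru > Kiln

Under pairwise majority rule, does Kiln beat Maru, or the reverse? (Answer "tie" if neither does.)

Kiln

Ballots ranking Kiln above Maru: 7 + 1 + 3 + 3 = 14.
Ballots ranking Maru above Kiln: 17 − 14 = 3.
Kiln wins the head-to-head 14–3.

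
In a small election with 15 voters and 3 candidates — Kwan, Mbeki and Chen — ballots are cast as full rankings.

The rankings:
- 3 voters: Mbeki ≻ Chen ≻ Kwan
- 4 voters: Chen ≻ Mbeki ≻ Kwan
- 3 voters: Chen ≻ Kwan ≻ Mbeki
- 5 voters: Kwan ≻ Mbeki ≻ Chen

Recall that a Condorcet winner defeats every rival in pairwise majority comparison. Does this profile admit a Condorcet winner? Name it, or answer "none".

none

Head-to-head results (15 voters):
Kwan vs Mbeki: Kwan, 8–7.
Kwan vs Chen: Chen, 10–5.
Mbeki vs Chen: Mbeki wins 8–7.
Each candidate drops at least one matchup (Kwan loses to Chen; Mbeki loses to Kwan; Chen loses to Mbeki); the cycle Kwan beats Mbeki beats Chen beats Kwan rules out a Condorcet winner.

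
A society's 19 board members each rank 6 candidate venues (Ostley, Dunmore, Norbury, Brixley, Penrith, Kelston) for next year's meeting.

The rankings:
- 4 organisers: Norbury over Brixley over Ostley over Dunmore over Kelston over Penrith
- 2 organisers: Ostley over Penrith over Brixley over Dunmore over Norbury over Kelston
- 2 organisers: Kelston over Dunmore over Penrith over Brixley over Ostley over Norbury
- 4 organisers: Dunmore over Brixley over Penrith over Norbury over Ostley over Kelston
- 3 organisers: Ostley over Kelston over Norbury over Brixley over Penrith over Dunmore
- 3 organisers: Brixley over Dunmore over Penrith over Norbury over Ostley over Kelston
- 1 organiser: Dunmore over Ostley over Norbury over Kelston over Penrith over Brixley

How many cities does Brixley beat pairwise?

5

Brixley against each rival (19 organisers):
Brixley vs Ostley: Brixley, 13–6.
Brixley vs Dunmore: Brixley wins 12–7.
Brixley vs Norbury: 2+2+4+3 = 11 for Brixley, 8 for Norbury — Brixley by 11–8.
Brixley vs Penrith: Brixley is ranked higher on 4+4+3+3 = 14 ballots, Penrith on 5. Brixley wins 14–5.
Brixley vs Kelston: Brixley wins 13–6.
Brixley beats Ostley, Dunmore, Norbury, Penrith, Kelston — 5 pairwise wins.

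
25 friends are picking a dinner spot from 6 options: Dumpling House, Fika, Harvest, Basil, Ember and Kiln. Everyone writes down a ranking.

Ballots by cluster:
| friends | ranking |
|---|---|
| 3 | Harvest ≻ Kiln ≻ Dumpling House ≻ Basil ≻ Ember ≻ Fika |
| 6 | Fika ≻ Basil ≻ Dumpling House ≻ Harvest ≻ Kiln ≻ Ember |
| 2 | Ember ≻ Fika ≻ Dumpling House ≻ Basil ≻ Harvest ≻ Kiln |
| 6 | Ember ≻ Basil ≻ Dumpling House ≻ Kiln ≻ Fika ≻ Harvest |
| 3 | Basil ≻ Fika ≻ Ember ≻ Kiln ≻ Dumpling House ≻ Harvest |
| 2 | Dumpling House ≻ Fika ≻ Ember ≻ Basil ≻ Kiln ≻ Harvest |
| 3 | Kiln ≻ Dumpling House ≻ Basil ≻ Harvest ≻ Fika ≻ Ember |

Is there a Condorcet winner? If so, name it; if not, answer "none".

Basil

Pairwise majorities:
Dumpling House–Fika: Dumpling House 14–11.
Dumpling House–Harvest: Dumpling House 22–3.
Dumpling House vs Basil: Basil, 15–10.
Dumpling House vs Ember: Dumpling House wins 14–11.
Dumpling House vs Kiln: Dumpling House, 16–9.
Fika vs Harvest: Fika, 19–6.
Fika vs Basil: Basil, 15–10.
Fika vs Ember: Fika, 14–11.
Fika–Kiln: Fika 13–12.
Harvest–Basil: Basil 22–3.
Harvest vs Ember: Ember, 13–12.
Harvest vs Kiln: Kiln, 14–11.
Basil vs Ember: Basil, 15–10.
Basil vs Kiln: Basil wins 19–6.
Ember–Kiln: Ember 13–12.
Basil beats each of Dumpling House, Fika, Harvest, Ember, Kiln — Basil is the Condorcet winner.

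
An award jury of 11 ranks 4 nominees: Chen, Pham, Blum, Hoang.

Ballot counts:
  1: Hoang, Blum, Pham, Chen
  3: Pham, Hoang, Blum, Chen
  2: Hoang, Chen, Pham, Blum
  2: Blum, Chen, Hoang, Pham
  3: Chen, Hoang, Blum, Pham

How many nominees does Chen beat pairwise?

Chen against each rival (11 jurors):
Chen vs Pham: Chen wins 7–4.
Chen–Blum: Blum 6–5.
Chen vs Hoang: 2+3 = 5 for Chen, 6 for Hoang — Hoang by 6–5.
Chen beats Pham; loses to Blum, Hoang — 1 pairwise win.

1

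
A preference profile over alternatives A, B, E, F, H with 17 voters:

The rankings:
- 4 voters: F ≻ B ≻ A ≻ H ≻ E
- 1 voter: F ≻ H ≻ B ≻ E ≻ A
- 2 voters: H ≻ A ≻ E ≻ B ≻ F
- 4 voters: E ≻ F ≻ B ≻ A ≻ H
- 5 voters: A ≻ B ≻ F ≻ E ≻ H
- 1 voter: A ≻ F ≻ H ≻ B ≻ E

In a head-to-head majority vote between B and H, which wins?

B

Ballots ranking B above H: 4 + 4 + 5 = 13.
Ballots ranking H above B: 17 − 13 = 4.
B wins the head-to-head 13–4.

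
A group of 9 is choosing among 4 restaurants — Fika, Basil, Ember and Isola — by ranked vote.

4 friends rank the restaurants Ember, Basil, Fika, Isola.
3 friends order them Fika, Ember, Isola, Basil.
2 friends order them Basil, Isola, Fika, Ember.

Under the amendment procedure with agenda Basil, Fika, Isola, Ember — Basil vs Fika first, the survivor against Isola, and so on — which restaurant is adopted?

Ember

Round 1: Basil vs Fika — 6–3, Basil advances.
Round 2: Basil vs Isola — 6–3, Basil advances.
Round 3: Basil vs Ember — 2–7, Ember advances.
The agenda winner is Ember.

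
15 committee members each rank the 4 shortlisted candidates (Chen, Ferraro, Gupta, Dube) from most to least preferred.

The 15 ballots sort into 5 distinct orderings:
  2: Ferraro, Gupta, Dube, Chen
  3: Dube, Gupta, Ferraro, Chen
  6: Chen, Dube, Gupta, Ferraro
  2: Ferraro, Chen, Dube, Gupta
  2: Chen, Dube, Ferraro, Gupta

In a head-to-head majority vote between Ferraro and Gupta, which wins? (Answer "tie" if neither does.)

Ballots ranking Ferraro above Gupta: 2 + 2 + 2 = 6.
Ballots ranking Gupta above Ferraro: 15 − 6 = 9.
Gupta wins the head-to-head 9–6.

Gupta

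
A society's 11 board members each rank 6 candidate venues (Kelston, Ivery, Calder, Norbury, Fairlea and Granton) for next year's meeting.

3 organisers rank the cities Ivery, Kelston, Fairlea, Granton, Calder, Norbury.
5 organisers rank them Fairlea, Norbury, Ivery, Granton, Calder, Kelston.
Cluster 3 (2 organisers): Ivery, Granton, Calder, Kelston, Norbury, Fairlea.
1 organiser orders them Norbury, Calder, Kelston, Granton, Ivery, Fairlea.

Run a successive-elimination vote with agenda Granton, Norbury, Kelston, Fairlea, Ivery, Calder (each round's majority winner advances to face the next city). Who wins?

Ivery

Round 1: Granton vs Norbury — 5–6, Norbury advances.
Round 2: Norbury vs Kelston — 6–5, Norbury advances.
Round 3: Norbury vs Fairlea — 3–8, Fairlea advances.
Round 4: Fairlea vs Ivery — 5–6, Ivery advances.
Round 5: Ivery vs Calder — 10–1, Ivery advances.
The agenda winner is Ivery.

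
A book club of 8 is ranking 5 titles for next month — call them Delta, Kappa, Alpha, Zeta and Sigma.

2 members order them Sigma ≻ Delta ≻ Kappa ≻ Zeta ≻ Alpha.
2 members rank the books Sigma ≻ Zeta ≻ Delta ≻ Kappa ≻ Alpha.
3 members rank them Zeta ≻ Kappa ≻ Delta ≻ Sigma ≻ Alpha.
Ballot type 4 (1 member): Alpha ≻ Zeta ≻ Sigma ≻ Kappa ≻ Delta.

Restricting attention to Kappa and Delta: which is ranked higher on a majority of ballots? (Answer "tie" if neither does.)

Ballots ranking Kappa above Delta: 3 + 1 = 4.
Ballots ranking Delta above Kappa: 8 − 4 = 4.
4–4: the pair ties.

tie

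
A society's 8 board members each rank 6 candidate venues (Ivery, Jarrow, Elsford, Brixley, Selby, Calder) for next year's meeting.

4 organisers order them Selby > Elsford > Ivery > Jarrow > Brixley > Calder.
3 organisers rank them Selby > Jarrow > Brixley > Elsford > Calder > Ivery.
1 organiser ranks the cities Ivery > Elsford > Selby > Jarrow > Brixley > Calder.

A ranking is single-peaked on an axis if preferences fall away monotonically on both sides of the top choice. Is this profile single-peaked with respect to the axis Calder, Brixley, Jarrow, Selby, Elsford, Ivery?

yes

Axis positions: Calder=1, Brixley=2, Jarrow=3, Selby=4, Elsford=5, Ivery=6.
Cluster 1 (peak Selby at position 4): ranking walks positions 4-5-6-3-2-1, expanding outward from the peak — single-peaked.
Cluster 2 (peak Selby at position 4): ranking walks positions 4-3-2-5-1-6, expanding outward from the peak — single-peaked.
Cluster 3 (peak Ivery at position 6): ranking walks positions 6-5-4-3-2-1, expanding outward from the peak — single-peaked.
Every ranking is single-peaked on this axis.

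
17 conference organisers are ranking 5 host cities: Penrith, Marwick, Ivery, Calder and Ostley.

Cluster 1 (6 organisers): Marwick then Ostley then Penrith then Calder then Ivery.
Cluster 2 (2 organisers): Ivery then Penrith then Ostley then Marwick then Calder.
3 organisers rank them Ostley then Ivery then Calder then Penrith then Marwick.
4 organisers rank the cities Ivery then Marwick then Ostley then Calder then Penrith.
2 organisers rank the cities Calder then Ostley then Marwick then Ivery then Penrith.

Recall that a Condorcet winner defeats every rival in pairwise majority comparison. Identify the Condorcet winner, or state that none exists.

none

Head-to-head results (17 organisers):
Penrith vs Marwick: Penrith preferred on 2+3 = 5 ballots; Marwick wins 12–5.
Penrith vs Ivery: 6 for Penrith, 11 for Ivery — Ivery by 11–6.
Penrith vs Calder: Penrith preferred on 6+2 = 8 ballots; Calder wins 9–8.
Penrith vs Ostley: Penrith is ranked higher on 2 ballots, Ostley on 15. Ostley wins 15–2.
Marwick vs Ivery: 8 to 9, Ivery.
Marwick vs Calder: Marwick is ranked higher on 6+2+4 = 12 ballots, Calder on 5. Marwick wins 12–5.
Marwick vs Ostley: 10 to 7, Marwick.
Ivery vs Calder: Ivery is ranked higher on 2+3+4 = 9 ballots, Calder on 8. Ivery wins 9–8.
Ivery vs Ostley: Ivery is ranked higher on 2+4 = 6 ballots, Ostley on 11. Ostley wins 11–6.
Calder vs Ostley: 2 to 15, Ostley.
Each city drops at least one matchup (Penrith loses to Marwick; Marwick loses to Ivery; Ivery loses to Ostley; Calder loses to Marwick; Ostley loses to Marwick); the cycle Marwick → Ostley → Ivery → Marwick rules out a Condorcet winner.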